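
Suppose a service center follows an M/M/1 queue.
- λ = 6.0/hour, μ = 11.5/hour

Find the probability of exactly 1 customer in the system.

ρ = λ/μ = 6.0/11.5 = 0.5217
P(n) = (1-ρ)ρⁿ
P(1) = (1-0.5217) × 0.5217^1
P(1) = 0.4783 × 0.5217
P(1) = 0.2495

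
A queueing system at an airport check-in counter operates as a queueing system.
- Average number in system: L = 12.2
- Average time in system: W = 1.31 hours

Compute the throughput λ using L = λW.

Little's Law: L = λW, so λ = L/W
λ = 12.2/1.31 = 9.3130 passengers/hour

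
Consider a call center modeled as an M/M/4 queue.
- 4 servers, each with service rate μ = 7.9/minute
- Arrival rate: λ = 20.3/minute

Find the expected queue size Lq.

Traffic intensity: ρ = λ/(cμ) = 20.3/(4×7.9) = 0.6424
Since ρ = 0.6424 < 1, system is stable.
Offered load a = λ/μ = cρ = 20.3/7.9 = 2.5696
P₀ = [ Σₙ₌₀^3 aⁿ/n! + a^4/(4!(1-ρ)) ]⁻¹
Σ = a^0/0! + a^1/1! + a^2/2! + a^3/3! = 1.0000 + 2.5696 + 3.3015 + 2.8278 = 9.6989
a^4/(4!(1-ρ)) = 43.5989/(24 × 0.357595) = 5.0801
P₀ = 1/(9.6989 + 5.0801) = 0.06766
Lq = P₀·a^4·ρ / (4!(1-ρ)²) = 0.067663 × 43.5989 × 0.64241 / (24 × 0.12787) = 0.6175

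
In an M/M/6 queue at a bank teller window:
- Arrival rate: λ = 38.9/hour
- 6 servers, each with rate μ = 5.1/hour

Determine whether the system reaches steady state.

Stability requires ρ = λ/(cμ) < 1
ρ = 38.9/(6 × 5.1) = 38.9/30.60 = 1.2712
Since 1.2712 ≥ 1, the system is UNSTABLE.
Need c > λ/μ = 38.9/5.1 = 7.63.
Minimum servers needed: c = 8.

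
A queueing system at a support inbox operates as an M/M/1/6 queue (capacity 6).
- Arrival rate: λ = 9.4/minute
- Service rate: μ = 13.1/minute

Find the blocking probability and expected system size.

ρ = λ/μ = 9.4/13.1 = 0.71756
P₀ = (1-ρ)/(1-ρ^(K+1)) = (1-0.71756)/(1-0.71756^7) = 0.2824/0.9020 = 0.3131
P_K = P₀×ρ^K = 0.3131 × 0.71756^6 = 0.3131 × 0.1365 = 0.04274
Blocking probability P_6 = 0.04274 (4.27%)
L = ρ[1 - (K+1)ρ^K + Kρ^(K+1)] / [(1-ρ)(1-ρ^(K+1))]
L = 0.71756 × (1 - 7×0.136505 + 6×0.0979507) / ((1 - 0.71756) × (1 - 0.0979507)) = 1.7805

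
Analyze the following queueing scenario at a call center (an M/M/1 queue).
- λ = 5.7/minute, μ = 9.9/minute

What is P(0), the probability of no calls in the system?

ρ = λ/μ = 5.7/9.9 = 0.5758
P(0) = 1 - ρ = 1 - 0.5758 = 0.4242
The server is idle 42.42% of the time.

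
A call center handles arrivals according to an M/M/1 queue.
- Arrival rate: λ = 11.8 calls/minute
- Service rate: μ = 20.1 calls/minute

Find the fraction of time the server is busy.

Server utilization: ρ = λ/μ
ρ = 11.8/20.1 = 0.5871
The server is busy 58.71% of the time.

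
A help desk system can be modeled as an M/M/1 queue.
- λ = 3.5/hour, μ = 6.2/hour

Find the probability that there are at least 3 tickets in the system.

ρ = λ/μ = 3.5/6.2 = 0.5645
P(N ≥ n) = ρⁿ
P(N ≥ 3) = 0.5645^3
P(N ≥ 3) = 0.1799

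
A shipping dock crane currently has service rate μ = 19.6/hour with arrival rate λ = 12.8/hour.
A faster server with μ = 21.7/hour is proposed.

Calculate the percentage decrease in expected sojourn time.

System 1: ρ₁ = 12.8/19.6 = 0.6531, W₁ = 1/(19.6-12.8) = 0.14706
System 2: ρ₂ = 12.8/21.7 = 0.5899, W₂ = 1/(21.7-12.8) = 0.11236
Improvement: (W₁-W₂)/W₁ = (0.14706-0.11236)/0.14706 = 23.60%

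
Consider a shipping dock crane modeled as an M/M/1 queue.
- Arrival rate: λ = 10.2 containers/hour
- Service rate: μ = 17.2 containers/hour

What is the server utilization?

Server utilization: ρ = λ/μ
ρ = 10.2/17.2 = 0.5930
The server is busy 59.30% of the time.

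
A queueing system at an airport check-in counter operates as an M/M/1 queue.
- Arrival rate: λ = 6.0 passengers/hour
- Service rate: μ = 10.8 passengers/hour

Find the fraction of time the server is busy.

Server utilization: ρ = λ/μ
ρ = 6.0/10.8 = 0.5556
The server is busy 55.56% of the time.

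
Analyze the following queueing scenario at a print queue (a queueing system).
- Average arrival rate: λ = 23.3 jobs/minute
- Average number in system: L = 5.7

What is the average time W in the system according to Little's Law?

Little's Law: L = λW, so W = L/λ
W = 5.7/23.3 = 0.2446 minutes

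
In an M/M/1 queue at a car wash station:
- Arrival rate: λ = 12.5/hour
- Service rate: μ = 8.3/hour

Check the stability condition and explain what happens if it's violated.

Stability requires ρ = λ/(cμ) < 1
ρ = 12.5/(1 × 8.3) = 12.5/8.30 = 1.5060
Since 1.5060 ≥ 1, the system is UNSTABLE.
Queue grows without bound. Need μ > λ = 12.5.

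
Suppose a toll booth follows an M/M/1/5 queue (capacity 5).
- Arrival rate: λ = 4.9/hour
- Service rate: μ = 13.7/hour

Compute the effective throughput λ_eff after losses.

ρ = λ/μ = 4.9/13.7 = 0.35766
P₀ = (1-ρ)/(1-ρ^(K+1)) = (1-0.35766)/(1-0.35766^6) = 0.6423/0.9979 = 0.6437
P_K = P₀×ρ^K = 0.64369 × 0.35766^5 = 0.64369 × 0.0058526 = 0.003767
λ_eff = λ(1-P_K) = 4.9 × (1 - 0.003767) = 4.9 × 0.99623 = 4.8815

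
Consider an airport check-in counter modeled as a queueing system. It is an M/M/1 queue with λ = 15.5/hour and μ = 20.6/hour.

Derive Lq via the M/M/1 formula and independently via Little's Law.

Method 1 (direct): Lq = λ²/(μ(μ-λ)) = 240.25/(20.6 × 5.10) = 2.2868

Method 2 (Little's Law):
W = 1/(μ-λ) = 1/5.10 = 0.1960784
Wq = W - 1/μ = 0.1960784 - 0.04854369 = 0.147535
Lq = λWq = 15.5 × 0.147535 = 2.2868 ✔ (matches Method 1)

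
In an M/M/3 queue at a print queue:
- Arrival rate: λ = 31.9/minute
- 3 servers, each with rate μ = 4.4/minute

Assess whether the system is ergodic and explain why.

Stability requires ρ = λ/(cμ) < 1
ρ = 31.9/(3 × 4.4) = 31.9/13.20 = 2.4167
Since 2.4167 ≥ 1, the system is UNSTABLE.
Need c > λ/μ = 31.9/4.4 = 7.25.
Minimum servers needed: c = 8.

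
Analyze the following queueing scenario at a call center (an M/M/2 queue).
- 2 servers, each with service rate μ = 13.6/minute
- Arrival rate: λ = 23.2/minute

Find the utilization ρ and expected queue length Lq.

Traffic intensity: ρ = λ/(cμ) = 23.2/(2×13.6) = 0.8529
Since ρ = 0.8529 < 1, system is stable.
Offered load a = λ/μ = cρ = 23.2/13.6 = 1.7059
P₀ = [ Σₙ₌₀^1 aⁿ/n! + a^2/(2!(1-ρ)) ]⁻¹
Σ = a^0/0! + a^1/1! = 1.0000 + 1.7059 = 2.7059
a^2/(2!(1-ρ)) = 2.91003/(2 × 0.147059) = 9.8941
P₀ = 1/(2.7059 + 9.8941) = 0.07937
Lq = P₀·a^2·ρ / (2!(1-ρ)²) = 0.079365 × 2.9100 × 0.85294 / (2 × 0.021626) = 4.5544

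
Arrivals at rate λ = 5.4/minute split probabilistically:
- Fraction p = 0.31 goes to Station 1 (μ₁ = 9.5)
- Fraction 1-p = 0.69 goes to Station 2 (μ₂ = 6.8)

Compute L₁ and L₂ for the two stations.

Effective rates: λ₁ = 5.4×0.31 = 1.674, λ₂ = 5.4×0.69 = 3.726
Station 1: ρ₁ = 1.674/9.5 = 0.1762, L₁ = ρ₁/(1-ρ₁) = 0.1762/(1-0.1762) = 0.2139
Station 2: ρ₂ = 3.726/6.8 = 0.54794, L₂ = ρ₂/(1-ρ₂) = 0.54794/(1-0.54794) = 1.2121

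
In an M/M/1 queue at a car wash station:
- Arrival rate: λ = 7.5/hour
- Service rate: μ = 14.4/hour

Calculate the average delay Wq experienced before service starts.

First, compute utilization: ρ = λ/μ = 7.5/14.4 = 0.5208
For M/M/1: Wq = λ/(μ(μ-λ))
Wq = 7.5/(14.4 × (14.4-7.5))
Wq = 7.5/(14.4 × 6.90)
Wq = 0.07548 hours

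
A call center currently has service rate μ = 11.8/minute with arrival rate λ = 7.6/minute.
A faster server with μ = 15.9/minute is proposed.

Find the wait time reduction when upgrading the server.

System 1: ρ₁ = 7.6/11.8 = 0.6441, W₁ = 1/(11.8-7.6) = 0.23810
System 2: ρ₂ = 7.6/15.9 = 0.4780, W₂ = 1/(15.9-7.6) = 0.12048
Improvement: (W₁-W₂)/W₁ = (0.23810-0.12048)/0.23810 = 49.40%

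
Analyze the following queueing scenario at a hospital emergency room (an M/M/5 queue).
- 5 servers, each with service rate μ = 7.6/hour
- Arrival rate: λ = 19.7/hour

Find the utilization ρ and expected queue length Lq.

Traffic intensity: ρ = λ/(cμ) = 19.7/(5×7.6) = 0.5184
Since ρ = 0.5184 < 1, system is stable.
Offered load a = λ/μ = cρ = 19.7/7.6 = 2.5921
P₀ = [ Σₙ₌₀^4 aⁿ/n! + a^5/(5!(1-ρ)) ]⁻¹
Σ = a^0/0! + a^1/1! + a^2/2! + a^3/3! + a^4/4! = 1.00000 + 2.59211 + 3.35950 + 2.90273 + 1.88105 = 11.7354
a^5/(5!(1-ρ)) = 117.0208/(120 × 0.4815789) = 2.0250
P₀ = 1/(11.7354 + 2.0250) = 0.07267
Lq = P₀·a^5·ρ / (5!(1-ρ)²) = 0.07267 × 117.0208 × 0.5184 / (120 × 0.2319) = 0.1584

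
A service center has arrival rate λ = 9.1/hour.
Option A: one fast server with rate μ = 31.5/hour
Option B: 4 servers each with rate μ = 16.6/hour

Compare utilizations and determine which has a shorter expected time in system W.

Option A: single server μ = 31.5 (M/M/1)
  ρ_A = 9.1/31.5 = 0.2889
  W_A = 1/(μ-λ) = 1/(31.5-9.1) = 1/22.40 = 0.04464

Option B: 4 servers μ = 16.6 (M/M/4)
  ρ_B = λ/(cμ) = 9.1/(4×16.6) = 0.1370
  Offered load a = λ/μ = cρ = 9.1/16.6 = 0.5482
  P₀ = [ Σₙ₌₀^3 aⁿ/n! + a^4/(4!(1-ρ)) ]⁻¹
  Σ = a^0/0! + a^1/1! + a^2/2! + a^3/3! = 1.0000 + 0.54819 + 0.15026 + 0.027457 = 1.7259
  a^4/(4!(1-ρ)) = 0.09031/(24 × 0.8630) = 0.004360
  P₀ = 1/(1.7259 + 0.004360) = 0.5779
  Lq = P₀·a^4·ρ / (4!(1-ρ)²) = 0.57795 × 0.090309 × 0.13705 / (24 × 0.74469) = 0.0004002
  Wq_B = Lq/λ = 0.0004002/9.1 = 0.00004398
  W_B = Wq_B + 1/μ = 0.00004398 + 0.06024 = 0.06028

Since W_A = 0.04464 < W_B = 0.06028, Option A (single fast server) has the shorter time in system.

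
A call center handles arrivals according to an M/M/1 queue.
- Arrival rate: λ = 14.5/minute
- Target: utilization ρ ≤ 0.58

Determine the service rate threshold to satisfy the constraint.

ρ = λ/μ, so μ = λ/ρ
μ ≥ 14.5/0.58 = 25.0000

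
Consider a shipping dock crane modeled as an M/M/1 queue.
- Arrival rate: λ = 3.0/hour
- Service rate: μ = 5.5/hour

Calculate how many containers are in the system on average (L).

ρ = λ/μ = 3.0/5.5 = 0.5455
For M/M/1: L = λ/(μ-λ)
L = 3.0/(5.5-3.0) = 3.0/2.50
L = 1.2000 containers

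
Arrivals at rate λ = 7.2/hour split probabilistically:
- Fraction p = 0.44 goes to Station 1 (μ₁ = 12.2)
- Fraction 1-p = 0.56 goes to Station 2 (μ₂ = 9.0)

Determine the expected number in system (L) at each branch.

Effective rates: λ₁ = 7.2×0.44 = 3.168, λ₂ = 7.2×0.56 = 4.032
Station 1: ρ₁ = 3.168/12.2 = 0.2597, L₁ = ρ₁/(1-ρ₁) = 0.2597/(1-0.2597) = 0.3508
Station 2: ρ₂ = 4.032/9.0 = 0.4480, L₂ = ρ₂/(1-ρ₂) = 0.4480/(1-0.4480) = 0.8116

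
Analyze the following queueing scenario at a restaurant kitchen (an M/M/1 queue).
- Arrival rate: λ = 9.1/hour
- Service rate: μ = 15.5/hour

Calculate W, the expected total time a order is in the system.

First, compute utilization: ρ = λ/μ = 9.1/15.5 = 0.5871
For M/M/1: W = 1/(μ-λ)
W = 1/(15.5-9.1) = 1/6.40
W = 0.1562 hours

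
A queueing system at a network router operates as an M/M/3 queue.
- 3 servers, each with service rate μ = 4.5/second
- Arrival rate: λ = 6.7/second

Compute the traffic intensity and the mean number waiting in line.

Traffic intensity: ρ = λ/(cμ) = 6.7/(3×4.5) = 0.4963
Since ρ = 0.4963 < 1, system is stable.
Offered load a = λ/μ = cρ = 6.7/4.5 = 1.4889
P₀ = [ Σₙ₌₀^2 aⁿ/n! + a^3/(3!(1-ρ)) ]⁻¹
Σ = a^0/0! + a^1/1! + a^2/2! = 1.0000 + 1.4889 + 1.1084 = 3.5973
a^3/(3!(1-ρ)) = 3.3006/(6 × 0.5037) = 1.0921
P₀ = 1/(3.5973 + 1.0921) = 0.2132
Lq = P₀·a^3·ρ / (3!(1-ρ)²) = 0.21325 × 3.3006 × 0.49630 / (6 × 0.25372) = 0.2295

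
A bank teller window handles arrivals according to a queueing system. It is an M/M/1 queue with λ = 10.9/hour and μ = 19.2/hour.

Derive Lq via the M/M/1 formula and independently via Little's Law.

Method 1 (direct): Lq = λ²/(μ(μ-λ)) = 118.81/(19.2 × 8.30) = 0.7455

Method 2 (Little's Law):
W = 1/(μ-λ) = 1/8.30 = 0.120482
Wq = W - 1/μ = 0.120482 - 0.0520833 = 0.068399
Lq = λWq = 10.9 × 0.068399 = 0.7455 ✔ (matches Method 1)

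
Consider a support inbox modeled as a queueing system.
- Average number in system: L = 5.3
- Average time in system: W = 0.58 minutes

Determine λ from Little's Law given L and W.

Little's Law: L = λW, so λ = L/W
λ = 5.3/0.58 = 9.1379 emails/minute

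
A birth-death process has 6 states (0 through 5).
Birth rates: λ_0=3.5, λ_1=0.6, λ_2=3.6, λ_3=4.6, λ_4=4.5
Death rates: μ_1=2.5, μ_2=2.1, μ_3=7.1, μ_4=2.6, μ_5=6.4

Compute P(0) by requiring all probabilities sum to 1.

Ratios P(n)/P(0) = (λ₀···λₙ₋₁)/(μ₁···μₙ):
P(1)/P(0) = (3.5)/(2.5) = 1.4000
P(2)/P(0) = (3.5×0.6)/(2.5×2.1) = 0.4000
P(3)/P(0) = (3.5×0.6×3.6)/(2.5×2.1×7.1) = 0.2028
P(4)/P(0) = (3.5×0.6×3.6×4.6)/(2.5×2.1×7.1×2.6) = 0.3588
P(5)/P(0) = (3.5×0.6×3.6×4.6×4.5)/(2.5×2.1×7.1×2.6×6.4) = 0.2523

Normalization: ∑ P(n) = 1
P(0) × (1.0000 + 1.4000 + 0.4000 + 0.2028 + 0.3588 + 0.2523) = 1
P(0) × 3.6139 = 1
P(0) = 1/3.6139 = 0.2767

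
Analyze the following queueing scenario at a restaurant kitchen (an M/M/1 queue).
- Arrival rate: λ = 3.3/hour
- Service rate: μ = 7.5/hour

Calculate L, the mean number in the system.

ρ = λ/μ = 3.3/7.5 = 0.4400
For M/M/1: L = λ/(μ-λ)
L = 3.3/(7.5-3.3) = 3.3/4.20
L = 0.7857 orders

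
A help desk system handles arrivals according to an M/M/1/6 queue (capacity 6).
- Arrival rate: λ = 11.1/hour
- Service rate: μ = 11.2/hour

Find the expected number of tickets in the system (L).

ρ = λ/μ = 11.1/11.2 = 0.99107
P₀ = (1-ρ)/(1-ρ^(K+1)) = (1-0.99107)/(1-0.99107^7) = 0.008930/0.06086 = 0.1467
P_K = P₀×ρ^K = 0.1467 × 0.99107^6 = 0.1467 × 0.9476 = 0.1390
L = ρ[1 - (K+1)ρ^K + Kρ^(K+1)] / [(1-ρ)(1-ρ^(K+1))]
L = 0.99107 × (1 - 7×0.94760203 + 6×0.93913994) / ((1 - 0.99107) × (1 - 0.93913994)) = 2.9641 tickets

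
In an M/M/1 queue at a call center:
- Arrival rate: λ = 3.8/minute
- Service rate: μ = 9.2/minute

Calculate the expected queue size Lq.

ρ = λ/μ = 3.8/9.2 = 0.4130
For M/M/1: Lq = λ²/(μ(μ-λ))
Lq = 14.44/(9.2 × 5.40)
Lq = 0.2907 calls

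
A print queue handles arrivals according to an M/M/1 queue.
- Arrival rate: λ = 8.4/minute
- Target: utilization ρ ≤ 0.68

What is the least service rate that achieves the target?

ρ = λ/μ, so μ = λ/ρ
μ ≥ 8.4/0.68 = 12.3529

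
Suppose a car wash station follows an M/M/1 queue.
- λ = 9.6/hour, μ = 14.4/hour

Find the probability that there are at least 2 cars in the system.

ρ = λ/μ = 9.6/14.4 = 0.66667
P(N ≥ n) = ρⁿ
P(N ≥ 2) = 0.66667^2
P(N ≥ 2) = 0.4444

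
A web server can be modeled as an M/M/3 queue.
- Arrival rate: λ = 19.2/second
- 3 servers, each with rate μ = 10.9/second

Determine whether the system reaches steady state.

Stability requires ρ = λ/(cμ) < 1
ρ = 19.2/(3 × 10.9) = 19.2/32.70 = 0.5872
Since 0.5872 < 1, the system is STABLE.
The servers are busy 58.72% of the time.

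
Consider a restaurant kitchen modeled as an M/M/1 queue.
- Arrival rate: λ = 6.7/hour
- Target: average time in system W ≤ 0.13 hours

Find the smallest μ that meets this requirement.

For M/M/1: W = 1/(μ-λ)
Need W ≤ 0.13, so 1/(μ-λ) ≤ 0.13
μ - λ ≥ 1/0.13 = 7.6923
μ ≥ 6.7 + 7.6923 = 14.3923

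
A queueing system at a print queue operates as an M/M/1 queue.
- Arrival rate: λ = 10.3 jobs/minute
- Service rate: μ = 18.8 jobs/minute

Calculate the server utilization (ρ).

Server utilization: ρ = λ/μ
ρ = 10.3/18.8 = 0.5479
The server is busy 54.79% of the time.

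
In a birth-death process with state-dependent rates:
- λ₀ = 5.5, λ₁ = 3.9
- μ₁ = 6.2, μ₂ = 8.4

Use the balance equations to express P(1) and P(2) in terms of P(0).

Balance equations:
State 0: λ₀P₀ = μ₁P₁ → P₁ = (λ₀/μ₁)P₀ = (5.5/6.2)P₀ = 0.8871P₀
State 1: P₂ = (λ₀λ₁)/(μ₁μ₂)P₀ = (5.5×3.9)/(6.2×8.4)P₀ = 0.4119P₀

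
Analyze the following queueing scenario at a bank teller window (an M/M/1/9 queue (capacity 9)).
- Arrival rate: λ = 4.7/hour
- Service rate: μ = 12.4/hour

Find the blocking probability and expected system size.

ρ = λ/μ = 4.7/12.4 = 0.37903
P₀ = (1-ρ)/(1-ρ^(K+1)) = (1-0.37903)/(1-0.37903^10) = 0.62097/0.99994 = 0.6210
P_K = P₀×ρ^K = 0.6210 × 0.37903^9 = 0.6210 × 0.0001615 = 0.0001003
Blocking probability P_9 = 0.0001003 (0.01003%)
L = ρ[1 - (K+1)ρ^K + Kρ^(K+1)] / [(1-ρ)(1-ρ^(K+1))]
L = 0.37903 × (1 - 10×0.0001615 + 9×0.00006120) / ((1 - 0.37903) × (1 - 0.00006120)) = 0.6098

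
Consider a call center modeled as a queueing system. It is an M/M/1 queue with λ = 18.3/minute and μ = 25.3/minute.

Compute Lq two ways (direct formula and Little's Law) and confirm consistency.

Method 1 (direct): Lq = λ²/(μ(μ-λ)) = 334.89/(25.3 × 7.00) = 1.8910

Method 2 (Little's Law):
W = 1/(μ-λ) = 1/7.00 = 0.142857
Wq = W - 1/μ = 0.142857 - 0.0395257 = 0.103331
Lq = λWq = 18.3 × 0.103331 = 1.8910 ✔ (matches Method 1)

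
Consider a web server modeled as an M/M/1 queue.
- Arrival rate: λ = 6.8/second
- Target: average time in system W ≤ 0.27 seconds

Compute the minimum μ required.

For M/M/1: W = 1/(μ-λ)
Need W ≤ 0.27, so 1/(μ-λ) ≤ 0.27
μ - λ ≥ 1/0.27 = 3.7037
μ ≥ 6.8 + 3.7037 = 10.5037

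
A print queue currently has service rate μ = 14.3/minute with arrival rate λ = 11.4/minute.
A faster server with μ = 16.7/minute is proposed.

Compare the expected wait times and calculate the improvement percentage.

System 1: ρ₁ = 11.4/14.3 = 0.7972, W₁ = 1/(14.3-11.4) = 0.34483
System 2: ρ₂ = 11.4/16.7 = 0.6826, W₂ = 1/(16.7-11.4) = 0.18868
Improvement: (W₁-W₂)/W₁ = (0.34483-0.18868)/0.34483 = 45.28%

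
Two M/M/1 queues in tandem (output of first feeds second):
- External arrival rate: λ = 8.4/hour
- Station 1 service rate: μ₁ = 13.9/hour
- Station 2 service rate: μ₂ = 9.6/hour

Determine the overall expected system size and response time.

By Jackson's theorem, each station behaves as independent M/M/1.
Station 1: ρ₁ = 8.4/13.9 = 0.6043, L₁ = ρ₁/(1-ρ₁) = λ/(μ₁-λ) = 8.4/5.50 = 1.5273
Station 2: ρ₂ = 8.4/9.6 = 0.8750, L₂ = ρ₂/(1-ρ₂) = λ/(μ₂-λ) = 8.4/1.20 = 7.0000
Total: L = L₁ + L₂ = 1.5273 + 7.0000 = 8.5273
W = L/λ = 8.5273/8.4 = 1.0152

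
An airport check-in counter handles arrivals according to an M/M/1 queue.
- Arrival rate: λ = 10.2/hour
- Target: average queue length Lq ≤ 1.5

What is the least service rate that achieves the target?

For M/M/1: Lq = λ²/(μ(μ-λ))
Need Lq ≤ 1.5, i.e. μ(μ-λ) ≥ λ²/1.5
μ² - 10.2μ - 104.04/1.5 ≥ 0  →  μ² - 10.2μ - 69.3600 ≥ 0
Quadratic formula (positive root): μ = [λ + √(λ² + 4×69.3600)]/2
Discriminant: 104.04 + 4×69.3600 = 381.4800, √381.4800 = 19.5315
μ ≥ (10.2 + 19.5315)/2 = 14.8658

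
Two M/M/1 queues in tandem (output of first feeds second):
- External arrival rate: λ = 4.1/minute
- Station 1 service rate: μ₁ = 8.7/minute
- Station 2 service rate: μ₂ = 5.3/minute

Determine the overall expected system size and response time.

By Jackson's theorem, each station behaves as independent M/M/1.
Station 1: ρ₁ = 4.1/8.7 = 0.4713, L₁ = ρ₁/(1-ρ₁) = λ/(μ₁-λ) = 4.1/4.60 = 0.8913
Station 2: ρ₂ = 4.1/5.3 = 0.7736, L₂ = ρ₂/(1-ρ₂) = λ/(μ₂-λ) = 4.1/1.20 = 3.4167
Total: L = L₁ + L₂ = 0.8913 + 3.4167 = 4.3080
W = L/λ = 4.3080/4.1 = 1.0507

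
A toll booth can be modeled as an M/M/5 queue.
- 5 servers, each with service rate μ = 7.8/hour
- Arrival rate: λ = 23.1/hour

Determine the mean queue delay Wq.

Traffic intensity: ρ = λ/(cμ) = 23.1/(5×7.8) = 0.5923
Since ρ = 0.5923 < 1, system is stable.
Offered load a = λ/μ = cρ = 23.1/7.8 = 2.9615
P₀ = [ Σₙ₌₀^4 aⁿ/n! + a^5/(5!(1-ρ)) ]⁻¹
Σ = a^0/0! + a^1/1! + a^2/2! + a^3/3! + a^4/4! = 1.0000 + 2.9615 + 4.3854 + 4.3291 + 3.2052 = 15.8812
a^5/(5!(1-ρ)) = 227.8174/(120 × 0.4077) = 4.6566
P₀ = 1/(15.8812 + 4.6566) = 0.04869
Lq = P₀·a^5·ρ / (5!(1-ρ)²) = 0.04869 × 227.8174 × 0.5923 / (120 × 0.1662) = 0.3294
Wq = Lq/λ = 0.3294/23.1 = 0.01426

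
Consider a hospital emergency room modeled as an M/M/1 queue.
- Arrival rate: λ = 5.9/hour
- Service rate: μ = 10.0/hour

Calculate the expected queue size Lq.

ρ = λ/μ = 5.9/10.0 = 0.5900
For M/M/1: Lq = λ²/(μ(μ-λ))
Lq = 34.81/(10.0 × 4.10)
Lq = 0.8490 patients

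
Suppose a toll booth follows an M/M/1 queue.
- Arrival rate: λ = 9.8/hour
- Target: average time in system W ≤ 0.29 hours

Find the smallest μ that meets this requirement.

For M/M/1: W = 1/(μ-λ)
Need W ≤ 0.29, so 1/(μ-λ) ≤ 0.29
μ - λ ≥ 1/0.29 = 3.4483
μ ≥ 9.8 + 3.4483 = 13.2483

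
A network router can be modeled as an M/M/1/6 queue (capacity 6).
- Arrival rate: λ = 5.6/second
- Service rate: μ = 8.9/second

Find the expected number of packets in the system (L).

ρ = λ/μ = 5.6/8.9 = 0.6292
P₀ = (1-ρ)/(1-ρ^(K+1)) = (1-0.6292)/(1-0.6292^7) = 0.37080/0.96096 = 0.3859
P_K = P₀×ρ^K = 0.38586 × 0.6292^6 = 0.38586 × 0.062049 = 0.02394
L = ρ[1 - (K+1)ρ^K + Kρ^(K+1)] / [(1-ρ)(1-ρ^(K+1))]
L = 0.6292 × (1 - 7×0.06205 + 6×0.03904) / ((1 - 0.6292) × (1 - 0.03904)) = 1.4125 packets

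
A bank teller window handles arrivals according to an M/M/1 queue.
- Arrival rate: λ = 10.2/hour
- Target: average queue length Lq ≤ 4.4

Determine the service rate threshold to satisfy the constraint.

For M/M/1: Lq = λ²/(μ(μ-λ))
Need Lq ≤ 4.4, i.e. μ(μ-λ) ≥ λ²/4.4
μ² - 10.2μ - 104.04/4.4 ≥ 0  →  μ² - 10.2μ - 23.645455 ≥ 0
Quadratic formula (positive root): μ = [λ + √(λ² + 4×23.645455)]/2
Discriminant: 104.04 + 4×23.645455 = 198.62182, √198.62182 = 14.09333
μ ≥ (10.2 + 14.09333)/2 = 12.1467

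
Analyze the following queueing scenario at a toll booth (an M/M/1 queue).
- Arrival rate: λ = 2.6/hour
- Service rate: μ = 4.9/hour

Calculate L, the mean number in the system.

ρ = λ/μ = 2.6/4.9 = 0.5306
For M/M/1: L = λ/(μ-λ)
L = 2.6/(4.9-2.6) = 2.6/2.30
L = 1.1304 vehicles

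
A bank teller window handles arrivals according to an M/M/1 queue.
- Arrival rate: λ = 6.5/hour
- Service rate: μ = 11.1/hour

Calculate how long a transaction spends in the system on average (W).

First, compute utilization: ρ = λ/μ = 6.5/11.1 = 0.5856
For M/M/1: W = 1/(μ-λ)
W = 1/(11.1-6.5) = 1/4.60
W = 0.2174 hours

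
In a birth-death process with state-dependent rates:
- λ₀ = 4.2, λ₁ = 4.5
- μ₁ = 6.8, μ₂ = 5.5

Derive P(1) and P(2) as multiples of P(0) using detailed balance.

Balance equations:
State 0: λ₀P₀ = μ₁P₁ → P₁ = (λ₀/μ₁)P₀ = (4.2/6.8)P₀ = 0.6176P₀
State 1: P₂ = (λ₀λ₁)/(μ₁μ₂)P₀ = (4.2×4.5)/(6.8×5.5)P₀ = 0.5053P₀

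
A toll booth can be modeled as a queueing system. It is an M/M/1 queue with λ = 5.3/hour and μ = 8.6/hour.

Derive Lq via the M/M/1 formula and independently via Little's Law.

Method 1 (direct): Lq = λ²/(μ(μ-λ)) = 28.09/(8.6 × 3.30) = 0.9898

Method 2 (Little's Law):
W = 1/(μ-λ) = 1/3.30 = 0.30303
Wq = W - 1/μ = 0.30303 - 0.11628 = 0.18675
Lq = λWq = 5.3 × 0.18675 = 0.9898 ✔ (matches Method 1)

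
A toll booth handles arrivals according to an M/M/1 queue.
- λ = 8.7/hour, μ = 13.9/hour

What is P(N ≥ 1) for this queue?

ρ = λ/μ = 8.7/13.9 = 0.6259
P(N ≥ n) = ρⁿ
P(N ≥ 1) = 0.6259^1
P(N ≥ 1) = 0.6259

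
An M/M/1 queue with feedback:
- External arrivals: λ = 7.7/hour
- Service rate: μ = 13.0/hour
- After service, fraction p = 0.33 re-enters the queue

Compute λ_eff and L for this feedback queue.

Effective arrival rate: λ_eff = λ/(1-p) = 7.7/(1-0.33) = 7.7/0.67 = 11.492537
ρ = λ_eff/μ = 11.492537/13.0 = 0.8840413
L = ρ/(1-ρ) = 0.8840413/(1-0.8840413) = 7.6238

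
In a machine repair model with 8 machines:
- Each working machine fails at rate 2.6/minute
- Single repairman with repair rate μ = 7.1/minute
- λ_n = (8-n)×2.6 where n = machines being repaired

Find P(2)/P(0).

P(2)/P(0) = ∏_{i=0}^{2-1} λ_i/μ_{i+1}
= (8-0)×2.6/7.1 × (8-1)×2.6/7.1
= 7.5096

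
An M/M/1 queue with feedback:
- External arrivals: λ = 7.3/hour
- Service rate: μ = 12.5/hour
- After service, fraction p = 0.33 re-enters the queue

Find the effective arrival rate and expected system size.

Effective arrival rate: λ_eff = λ/(1-p) = 7.3/(1-0.33) = 7.3/0.67 = 10.89552
ρ = λ_eff/μ = 10.89552/12.5 = 0.871642
L = ρ/(1-ρ) = 0.871642/(1-0.871642) = 6.7907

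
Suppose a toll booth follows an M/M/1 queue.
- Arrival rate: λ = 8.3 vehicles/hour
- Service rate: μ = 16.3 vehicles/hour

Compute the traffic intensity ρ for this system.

Server utilization: ρ = λ/μ
ρ = 8.3/16.3 = 0.5092
The server is busy 50.92% of the time.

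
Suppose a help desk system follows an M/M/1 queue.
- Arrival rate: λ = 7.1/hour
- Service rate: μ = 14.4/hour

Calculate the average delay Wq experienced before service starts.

First, compute utilization: ρ = λ/μ = 7.1/14.4 = 0.4931
For M/M/1: Wq = λ/(μ(μ-λ))
Wq = 7.1/(14.4 × (14.4-7.1))
Wq = 7.1/(14.4 × 7.30)
Wq = 0.06754 hours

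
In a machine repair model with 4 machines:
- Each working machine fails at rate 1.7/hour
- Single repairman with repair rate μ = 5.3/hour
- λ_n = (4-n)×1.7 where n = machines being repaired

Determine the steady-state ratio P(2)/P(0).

P(2)/P(0) = ∏_{i=0}^{2-1} λ_i/μ_{i+1}
= (4-0)×1.7/5.3 × (4-1)×1.7/5.3
= 1.2346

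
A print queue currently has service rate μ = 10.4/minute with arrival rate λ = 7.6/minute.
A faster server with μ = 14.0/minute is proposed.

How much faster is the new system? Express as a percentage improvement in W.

System 1: ρ₁ = 7.6/10.4 = 0.7308, W₁ = 1/(10.4-7.6) = 0.35714
System 2: ρ₂ = 7.6/14.0 = 0.5429, W₂ = 1/(14.0-7.6) = 0.15625
Improvement: (W₁-W₂)/W₁ = (0.35714-0.15625)/0.35714 = 56.25%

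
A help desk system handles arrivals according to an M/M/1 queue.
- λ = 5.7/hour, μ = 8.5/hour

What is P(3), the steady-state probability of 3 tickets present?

ρ = λ/μ = 5.7/8.5 = 0.6706
P(n) = (1-ρ)ρⁿ
P(3) = (1-0.6706) × 0.6706^3
P(3) = 0.32940 × 0.30157
P(3) = 0.09934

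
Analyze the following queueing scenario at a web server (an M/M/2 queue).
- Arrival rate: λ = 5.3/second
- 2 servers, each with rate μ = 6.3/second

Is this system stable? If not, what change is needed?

Stability requires ρ = λ/(cμ) < 1
ρ = 5.3/(2 × 6.3) = 5.3/12.60 = 0.4206
Since 0.4206 < 1, the system is STABLE.
The servers are busy 42.06% of the time.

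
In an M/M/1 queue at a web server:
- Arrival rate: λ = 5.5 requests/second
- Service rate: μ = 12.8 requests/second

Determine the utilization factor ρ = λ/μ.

Server utilization: ρ = λ/μ
ρ = 5.5/12.8 = 0.4297
The server is busy 42.97% of the time.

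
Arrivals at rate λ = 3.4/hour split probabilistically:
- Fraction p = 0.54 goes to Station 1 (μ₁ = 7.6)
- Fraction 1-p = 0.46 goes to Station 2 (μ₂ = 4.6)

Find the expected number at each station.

Effective rates: λ₁ = 3.4×0.54 = 1.836, λ₂ = 3.4×0.46 = 1.564
Station 1: ρ₁ = 1.836/7.6 = 0.24158, L₁ = ρ₁/(1-ρ₁) = 0.24158/(1-0.24158) = 0.3185
Station 2: ρ₂ = 1.564/4.6 = 0.3400, L₂ = ρ₂/(1-ρ₂) = 0.3400/(1-0.3400) = 0.5152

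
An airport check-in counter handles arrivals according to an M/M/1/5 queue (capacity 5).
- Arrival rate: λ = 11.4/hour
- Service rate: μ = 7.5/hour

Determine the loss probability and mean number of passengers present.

ρ = λ/μ = 11.4/7.5 = 1.5200
P₀ = (1-ρ)/(1-ρ^(K+1)) = (1-1.5200)/(1-1.5200^6) = -0.5200/-11.3328 = 0.04588
P_K = P₀×ρ^K = 0.04588 × 1.5200^5 = 0.04588 × 8.1137 = 0.3723
Blocking probability P_5 = 0.3723 (37.23%)
L = ρ[1 - (K+1)ρ^K + Kρ^(K+1)] / [(1-ρ)(1-ρ^(K+1))]
L = 1.5200 × (1 - 6×8.11368 + 5×12.3328) / ((1 - 1.5200) × (1 - 12.3328)) = 3.6064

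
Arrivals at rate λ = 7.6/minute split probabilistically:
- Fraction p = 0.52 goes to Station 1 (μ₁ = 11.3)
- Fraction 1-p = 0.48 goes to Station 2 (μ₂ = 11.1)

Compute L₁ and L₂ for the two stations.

Effective rates: λ₁ = 7.6×0.52 = 3.952, λ₂ = 7.6×0.48 = 3.648
Station 1: ρ₁ = 3.952/11.3 = 0.3497, L₁ = ρ₁/(1-ρ₁) = 0.3497/(1-0.3497) = 0.5378
Station 2: ρ₂ = 3.648/11.1 = 0.32865, L₂ = ρ₂/(1-ρ₂) = 0.32865/(1-0.32865) = 0.4895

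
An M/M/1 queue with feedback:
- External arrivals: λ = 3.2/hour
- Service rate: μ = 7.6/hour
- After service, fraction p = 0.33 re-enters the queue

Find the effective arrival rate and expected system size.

Effective arrival rate: λ_eff = λ/(1-p) = 3.2/(1-0.33) = 3.2/0.67 = 4.77612
ρ = λ_eff/μ = 4.77612/7.6 = 0.628437
L = ρ/(1-ρ) = 0.628437/(1-0.628437) = 1.6913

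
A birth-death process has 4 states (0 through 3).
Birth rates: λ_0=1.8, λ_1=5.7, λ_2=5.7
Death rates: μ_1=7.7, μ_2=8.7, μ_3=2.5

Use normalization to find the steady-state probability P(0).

Ratios P(n)/P(0) = (λ₀···λₙ₋₁)/(μ₁···μₙ):
P(1)/P(0) = (1.8)/(7.7) = 0.23377
P(2)/P(0) = (1.8×5.7)/(7.7×8.7) = 0.15316
P(3)/P(0) = (1.8×5.7×5.7)/(7.7×8.7×2.5) = 0.34920

Normalization: ∑ P(n) = 1
P(0) × (1.0000 + 0.23377 + 0.15316 + 0.34920) = 1
P(0) × 1.7361 = 1
P(0) = 1/1.7361 = 0.5760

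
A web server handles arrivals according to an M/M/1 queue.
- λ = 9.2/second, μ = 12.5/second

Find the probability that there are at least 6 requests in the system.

ρ = λ/μ = 9.2/12.5 = 0.7360
P(N ≥ n) = ρⁿ
P(N ≥ 6) = 0.7360^6
P(N ≥ 6) = 0.1590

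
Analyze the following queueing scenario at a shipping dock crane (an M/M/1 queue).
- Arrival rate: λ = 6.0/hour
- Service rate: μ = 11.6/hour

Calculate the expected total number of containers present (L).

ρ = λ/μ = 6.0/11.6 = 0.5172
For M/M/1: L = λ/(μ-λ)
L = 6.0/(11.6-6.0) = 6.0/5.60
L = 1.0714 containers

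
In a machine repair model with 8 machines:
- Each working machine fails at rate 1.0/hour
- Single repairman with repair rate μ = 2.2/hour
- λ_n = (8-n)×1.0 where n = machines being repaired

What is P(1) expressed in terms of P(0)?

P(1)/P(0) = ∏_{i=0}^{1-1} λ_i/μ_{i+1}
= (8-0)×1.0/2.2
= 3.6364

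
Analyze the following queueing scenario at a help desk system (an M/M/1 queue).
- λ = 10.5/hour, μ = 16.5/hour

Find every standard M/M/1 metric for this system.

Step 1: ρ = λ/μ = 10.5/16.5 = 0.6364
Step 2: L = λ/(μ-λ) = 10.5/6.00 = 1.7500
Step 3: Lq = λ²/(μ(μ-λ)) = 110.25/(16.5×6.00) = 1.1136
Step 4: W = 1/(μ-λ) = 1/6.00 = 0.16667
Step 5: Wq = λ/(μ(μ-λ)) = 10.5/(16.5×6.00) = 0.1061
Step 6: P(0) = 1-ρ = 0.3636
Verify: L = λW = 10.5×0.16667 = 1.7500 ✔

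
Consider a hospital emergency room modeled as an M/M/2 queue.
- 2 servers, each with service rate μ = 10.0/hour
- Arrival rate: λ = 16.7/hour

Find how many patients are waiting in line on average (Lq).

Traffic intensity: ρ = λ/(cμ) = 16.7/(2×10.0) = 0.8350
Since ρ = 0.8350 < 1, system is stable.
Offered load a = λ/μ = cρ = 16.7/10.0 = 1.6700
P₀ = [ Σₙ₌₀^1 aⁿ/n! + a^2/(2!(1-ρ)) ]⁻¹
Σ = a^0/0! + a^1/1! = 1.0000 + 1.6700 = 2.6700
a^2/(2!(1-ρ)) = 2.7889/(2 × 0.1650) = 8.4512
P₀ = 1/(2.6700 + 8.4512) = 0.08992
Lq = P₀·a^2·ρ / (2!(1-ρ)²) = 0.089918 × 2.7889 × 0.83500 / (2 × 0.027225) = 3.8456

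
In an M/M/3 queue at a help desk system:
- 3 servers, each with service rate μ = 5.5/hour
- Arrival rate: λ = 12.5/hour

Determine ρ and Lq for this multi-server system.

Traffic intensity: ρ = λ/(cμ) = 12.5/(3×5.5) = 0.7576
Since ρ = 0.7576 < 1, system is stable.
Offered load a = λ/μ = cρ = 12.5/5.5 = 2.2727
P₀ = [ Σₙ₌₀^2 aⁿ/n! + a^3/(3!(1-ρ)) ]⁻¹
Σ = a^0/0! + a^1/1! + a^2/2! = 1.00000 + 2.27273 + 2.58264 = 5.8554
a^3/(3!(1-ρ)) = 11.7393/(6 × 0.242424) = 8.0708
P₀ = 1/(5.8554 + 8.0708) = 0.07181
Lq = P₀·a^3·ρ / (3!(1-ρ)²) = 0.071807 × 11.7393 × 0.75758 / (6 × 0.058770) = 1.8111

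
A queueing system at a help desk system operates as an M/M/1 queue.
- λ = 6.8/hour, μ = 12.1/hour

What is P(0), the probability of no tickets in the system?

ρ = λ/μ = 6.8/12.1 = 0.5620
P(0) = 1 - ρ = 1 - 0.5620 = 0.4380
The server is idle 43.80% of the time.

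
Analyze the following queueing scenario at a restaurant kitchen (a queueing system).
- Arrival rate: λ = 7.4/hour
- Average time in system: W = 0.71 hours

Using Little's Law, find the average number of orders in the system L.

Little's Law: L = λW
L = 7.4 × 0.71 = 5.2540 orders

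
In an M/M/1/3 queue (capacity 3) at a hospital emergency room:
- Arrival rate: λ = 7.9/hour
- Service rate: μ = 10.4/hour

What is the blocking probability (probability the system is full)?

ρ = λ/μ = 7.9/10.4 = 0.75962
P₀ = (1-ρ)/(1-ρ^(K+1)) = (1-0.75962)/(1-0.75962^4) = 0.2404/0.6670 = 0.3604
P_K = P₀×ρ^K = 0.3604 × 0.75962^3 = 0.3604 × 0.4383 = 0.1580
Blocking probability = 15.80%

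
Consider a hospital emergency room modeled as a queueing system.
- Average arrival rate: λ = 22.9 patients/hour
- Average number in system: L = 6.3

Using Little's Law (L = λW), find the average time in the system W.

Little's Law: L = λW, so W = L/λ
W = 6.3/22.9 = 0.2751 hours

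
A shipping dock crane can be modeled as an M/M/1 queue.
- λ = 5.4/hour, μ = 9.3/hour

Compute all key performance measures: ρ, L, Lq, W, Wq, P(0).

Step 1: ρ = λ/μ = 5.4/9.3 = 0.5806
Step 2: L = λ/(μ-λ) = 5.4/3.90 = 1.3846
Step 3: Lq = λ²/(μ(μ-λ)) = 29.16/(9.3×3.90) = 0.8040
Step 4: W = 1/(μ-λ) = 1/3.90 = 0.2564
Step 5: Wq = λ/(μ(μ-λ)) = 5.4/(9.3×3.90) = 0.1489
Step 6: P(0) = 1-ρ = 0.4194
Verify: L = λW = 5.4×0.2564 = 1.3846 ✔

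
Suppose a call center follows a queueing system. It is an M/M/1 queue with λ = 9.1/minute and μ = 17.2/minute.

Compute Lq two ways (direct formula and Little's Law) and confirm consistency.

Method 1 (direct): Lq = λ²/(μ(μ-λ)) = 82.81/(17.2 × 8.10) = 0.5944

Method 2 (Little's Law):
W = 1/(μ-λ) = 1/8.10 = 0.12346
Wq = W - 1/μ = 0.12346 - 0.058140 = 0.06532
Lq = λWq = 9.1 × 0.06532 = 0.5944 ✔ (matches Method 1)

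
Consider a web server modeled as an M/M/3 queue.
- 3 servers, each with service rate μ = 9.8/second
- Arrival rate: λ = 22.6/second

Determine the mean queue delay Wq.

Traffic intensity: ρ = λ/(cμ) = 22.6/(3×9.8) = 0.7687
Since ρ = 0.7687 < 1, system is stable.
Offered load a = λ/μ = cρ = 22.6/9.8 = 2.3061
P₀ = [ Σₙ₌₀^2 aⁿ/n! + a^3/(3!(1-ρ)) ]⁻¹
Σ = a^0/0! + a^1/1! + a^2/2! = 1.0000 + 2.3061 + 2.6591 = 5.9652
a^3/(3!(1-ρ)) = 12.2644/(6 × 0.231293) = 8.8376
P₀ = 1/(5.9652 + 8.8376) = 0.06755
Lq = P₀·a^3·ρ / (3!(1-ρ)²) = 0.067555 × 12.2644 × 0.76871 / (6 × 0.053496) = 1.9842
Wq = Lq/λ = 1.9842/22.6 = 0.08780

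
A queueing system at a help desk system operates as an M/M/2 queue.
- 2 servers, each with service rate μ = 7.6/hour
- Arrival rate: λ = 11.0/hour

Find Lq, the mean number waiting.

Traffic intensity: ρ = λ/(cμ) = 11.0/(2×7.6) = 0.7237
Since ρ = 0.7237 < 1, system is stable.
Offered load a = λ/μ = cρ = 11.0/7.6 = 1.4474
P₀ = [ Σₙ₌₀^1 aⁿ/n! + a^2/(2!(1-ρ)) ]⁻¹
Σ = a^0/0! + a^1/1! = 1.0000 + 1.4474 = 2.4474
a^2/(2!(1-ρ)) = 2.0949/(2 × 0.27632) = 3.7907
P₀ = 1/(2.4474 + 3.7907) = 0.1603
Lq = P₀·a^2·ρ / (2!(1-ρ)²) = 0.1603 × 2.0949 × 0.7237 / (2 × 0.07635) = 1.5915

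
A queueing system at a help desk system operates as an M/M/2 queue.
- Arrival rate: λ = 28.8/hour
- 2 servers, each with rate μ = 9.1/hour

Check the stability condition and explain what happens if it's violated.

Stability requires ρ = λ/(cμ) < 1
ρ = 28.8/(2 × 9.1) = 28.8/18.20 = 1.5824
Since 1.5824 ≥ 1, the system is UNSTABLE.
Need c > λ/μ = 28.8/9.1 = 3.16.
Minimum servers needed: c = 4.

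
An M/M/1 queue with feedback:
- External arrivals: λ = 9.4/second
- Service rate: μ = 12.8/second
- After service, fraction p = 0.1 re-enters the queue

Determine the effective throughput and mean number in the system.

Effective arrival rate: λ_eff = λ/(1-p) = 9.4/(1-0.1) = 9.4/0.90 = 10.44444
ρ = λ_eff/μ = 10.44444/12.8 = 0.815972
L = ρ/(1-ρ) = 0.815972/(1-0.815972) = 4.4340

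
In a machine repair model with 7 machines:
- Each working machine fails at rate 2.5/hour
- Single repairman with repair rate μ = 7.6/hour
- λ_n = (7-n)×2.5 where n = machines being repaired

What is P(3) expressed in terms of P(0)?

P(3)/P(0) = ∏_{i=0}^{3-1} λ_i/μ_{i+1}
= (7-0)×2.5/7.6 × (7-1)×2.5/7.6 × (7-2)×2.5/7.6
= 7.4748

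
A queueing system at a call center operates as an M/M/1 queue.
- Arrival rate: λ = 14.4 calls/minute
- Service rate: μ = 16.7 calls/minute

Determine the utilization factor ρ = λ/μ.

Server utilization: ρ = λ/μ
ρ = 14.4/16.7 = 0.8623
The server is busy 86.23% of the time.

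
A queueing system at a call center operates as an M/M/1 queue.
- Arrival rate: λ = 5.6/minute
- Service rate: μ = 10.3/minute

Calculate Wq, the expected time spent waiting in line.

First, compute utilization: ρ = λ/μ = 5.6/10.3 = 0.5437
For M/M/1: Wq = λ/(μ(μ-λ))
Wq = 5.6/(10.3 × (10.3-5.6))
Wq = 5.6/(10.3 × 4.70)
Wq = 0.1157 minutes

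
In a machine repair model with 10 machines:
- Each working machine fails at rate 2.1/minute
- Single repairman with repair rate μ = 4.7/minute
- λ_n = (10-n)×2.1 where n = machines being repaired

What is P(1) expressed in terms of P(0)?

P(1)/P(0) = ∏_{i=0}^{1-1} λ_i/μ_{i+1}
= (10-0)×2.1/4.7
= 4.4681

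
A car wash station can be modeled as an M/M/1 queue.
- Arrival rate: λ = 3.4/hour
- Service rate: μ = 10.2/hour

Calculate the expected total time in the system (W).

First, compute utilization: ρ = λ/μ = 3.4/10.2 = 0.3333
For M/M/1: W = 1/(μ-λ)
W = 1/(10.2-3.4) = 1/6.80
W = 0.1471 hours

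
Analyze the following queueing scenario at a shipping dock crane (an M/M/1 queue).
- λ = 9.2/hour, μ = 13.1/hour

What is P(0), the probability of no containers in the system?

ρ = λ/μ = 9.2/13.1 = 0.7023
P(0) = 1 - ρ = 1 - 0.7023 = 0.2977
The server is idle 29.77% of the time.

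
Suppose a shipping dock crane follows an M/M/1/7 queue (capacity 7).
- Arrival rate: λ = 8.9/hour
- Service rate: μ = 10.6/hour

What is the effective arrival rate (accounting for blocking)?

ρ = λ/μ = 8.9/10.6 = 0.83962
P₀ = (1-ρ)/(1-ρ^(K+1)) = (1-0.83962)/(1-0.83962^8) = 0.1604/0.7530 = 0.2130
P_K = P₀×ρ^K = 0.21298 × 0.83962^7 = 0.21298 × 0.29416 = 0.06265
λ_eff = λ(1-P_K) = 8.9 × (1 - 0.06265) = 8.9 × 0.93735 = 8.3424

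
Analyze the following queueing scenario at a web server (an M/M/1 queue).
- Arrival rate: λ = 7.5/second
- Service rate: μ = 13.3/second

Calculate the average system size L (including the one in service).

ρ = λ/μ = 7.5/13.3 = 0.5639
For M/M/1: L = λ/(μ-λ)
L = 7.5/(13.3-7.5) = 7.5/5.80
L = 1.2931 requests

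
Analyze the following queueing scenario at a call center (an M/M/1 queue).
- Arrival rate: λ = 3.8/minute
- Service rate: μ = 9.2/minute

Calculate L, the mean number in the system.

ρ = λ/μ = 3.8/9.2 = 0.4130
For M/M/1: L = λ/(μ-λ)
L = 3.8/(9.2-3.8) = 3.8/5.40
L = 0.7037 calls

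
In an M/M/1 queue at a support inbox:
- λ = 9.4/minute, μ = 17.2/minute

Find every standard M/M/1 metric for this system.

Step 1: ρ = λ/μ = 9.4/17.2 = 0.5465
Step 2: L = λ/(μ-λ) = 9.4/7.80 = 1.2051
Step 3: Lq = λ²/(μ(μ-λ)) = 88.36/(17.2×7.80) = 0.6586
Step 4: W = 1/(μ-λ) = 1/7.80 = 0.1282
Step 5: Wq = λ/(μ(μ-λ)) = 9.4/(17.2×7.80) = 0.07007
Step 6: P(0) = 1-ρ = 0.4535
Verify: L = λW = 9.4×0.1282 = 1.2051 ✔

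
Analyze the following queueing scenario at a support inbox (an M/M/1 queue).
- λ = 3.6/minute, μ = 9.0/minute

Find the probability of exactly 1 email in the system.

ρ = λ/μ = 3.6/9.0 = 0.4000
P(n) = (1-ρ)ρⁿ
P(1) = (1-0.4000) × 0.4000^1
P(1) = 0.6000 × 0.4000
P(1) = 0.2400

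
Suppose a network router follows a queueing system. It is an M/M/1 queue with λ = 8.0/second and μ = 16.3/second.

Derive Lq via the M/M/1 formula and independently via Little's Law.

Method 1 (direct): Lq = λ²/(μ(μ-λ)) = 64.00/(16.3 × 8.30) = 0.4731

Method 2 (Little's Law):
W = 1/(μ-λ) = 1/8.30 = 0.120482
Wq = W - 1/μ = 0.120482 - 0.0613497 = 0.059132
Lq = λWq = 8.0 × 0.059132 = 0.4731 ✔ (matches Method 1)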